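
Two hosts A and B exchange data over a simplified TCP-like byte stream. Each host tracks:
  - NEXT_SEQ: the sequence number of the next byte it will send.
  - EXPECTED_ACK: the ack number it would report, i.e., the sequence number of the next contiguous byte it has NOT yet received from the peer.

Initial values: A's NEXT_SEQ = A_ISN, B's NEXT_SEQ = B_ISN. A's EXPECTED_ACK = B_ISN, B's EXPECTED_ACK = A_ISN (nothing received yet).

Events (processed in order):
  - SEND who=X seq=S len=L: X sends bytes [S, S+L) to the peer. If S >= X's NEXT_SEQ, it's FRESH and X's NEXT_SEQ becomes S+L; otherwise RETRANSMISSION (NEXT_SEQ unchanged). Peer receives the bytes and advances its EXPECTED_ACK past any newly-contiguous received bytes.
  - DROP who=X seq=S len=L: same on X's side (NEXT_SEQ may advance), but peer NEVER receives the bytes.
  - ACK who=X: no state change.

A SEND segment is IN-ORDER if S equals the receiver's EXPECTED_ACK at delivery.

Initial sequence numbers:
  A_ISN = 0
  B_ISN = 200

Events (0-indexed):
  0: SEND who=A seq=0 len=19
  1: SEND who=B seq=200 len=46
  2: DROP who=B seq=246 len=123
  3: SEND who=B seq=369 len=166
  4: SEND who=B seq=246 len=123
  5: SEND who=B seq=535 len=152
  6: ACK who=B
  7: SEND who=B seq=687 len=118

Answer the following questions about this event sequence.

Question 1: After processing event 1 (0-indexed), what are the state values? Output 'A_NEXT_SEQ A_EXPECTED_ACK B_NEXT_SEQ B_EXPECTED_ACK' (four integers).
After event 0: A_seq=19 A_ack=200 B_seq=200 B_ack=19
After event 1: A_seq=19 A_ack=246 B_seq=246 B_ack=19

19 246 246 19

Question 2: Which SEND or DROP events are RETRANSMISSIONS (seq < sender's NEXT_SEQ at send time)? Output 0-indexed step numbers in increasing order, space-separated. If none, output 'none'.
Step 0: SEND seq=0 -> fresh
Step 1: SEND seq=200 -> fresh
Step 2: DROP seq=246 -> fresh
Step 3: SEND seq=369 -> fresh
Step 4: SEND seq=246 -> retransmit
Step 5: SEND seq=535 -> fresh
Step 7: SEND seq=687 -> fresh

Answer: 4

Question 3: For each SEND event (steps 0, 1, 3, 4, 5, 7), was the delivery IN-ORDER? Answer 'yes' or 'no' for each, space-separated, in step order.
Answer: yes yes no yes yes yes

Derivation:
Step 0: SEND seq=0 -> in-order
Step 1: SEND seq=200 -> in-order
Step 3: SEND seq=369 -> out-of-order
Step 4: SEND seq=246 -> in-order
Step 5: SEND seq=535 -> in-order
Step 7: SEND seq=687 -> in-order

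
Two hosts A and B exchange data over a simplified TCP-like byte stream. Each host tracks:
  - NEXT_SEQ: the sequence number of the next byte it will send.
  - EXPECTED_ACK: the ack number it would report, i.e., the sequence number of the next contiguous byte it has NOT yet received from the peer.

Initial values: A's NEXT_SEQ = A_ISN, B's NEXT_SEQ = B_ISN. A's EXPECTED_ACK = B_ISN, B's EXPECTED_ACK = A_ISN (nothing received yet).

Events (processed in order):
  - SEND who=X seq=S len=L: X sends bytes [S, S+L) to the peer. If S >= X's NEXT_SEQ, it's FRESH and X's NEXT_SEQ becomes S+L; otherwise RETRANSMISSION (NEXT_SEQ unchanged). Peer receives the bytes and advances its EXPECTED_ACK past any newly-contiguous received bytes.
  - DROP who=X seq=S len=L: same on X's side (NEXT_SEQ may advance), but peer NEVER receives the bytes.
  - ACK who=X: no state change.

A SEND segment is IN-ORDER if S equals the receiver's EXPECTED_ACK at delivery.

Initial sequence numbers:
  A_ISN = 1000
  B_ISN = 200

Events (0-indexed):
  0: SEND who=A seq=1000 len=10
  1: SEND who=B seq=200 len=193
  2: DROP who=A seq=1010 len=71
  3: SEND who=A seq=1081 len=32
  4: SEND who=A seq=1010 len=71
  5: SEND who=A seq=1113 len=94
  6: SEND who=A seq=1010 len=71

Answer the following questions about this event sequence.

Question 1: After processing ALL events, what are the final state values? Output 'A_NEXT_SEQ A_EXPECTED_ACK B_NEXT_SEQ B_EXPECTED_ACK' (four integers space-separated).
After event 0: A_seq=1010 A_ack=200 B_seq=200 B_ack=1010
After event 1: A_seq=1010 A_ack=393 B_seq=393 B_ack=1010
After event 2: A_seq=1081 A_ack=393 B_seq=393 B_ack=1010
After event 3: A_seq=1113 A_ack=393 B_seq=393 B_ack=1010
After event 4: A_seq=1113 A_ack=393 B_seq=393 B_ack=1113
After event 5: A_seq=1207 A_ack=393 B_seq=393 B_ack=1207
After event 6: A_seq=1207 A_ack=393 B_seq=393 B_ack=1207

Answer: 1207 393 393 1207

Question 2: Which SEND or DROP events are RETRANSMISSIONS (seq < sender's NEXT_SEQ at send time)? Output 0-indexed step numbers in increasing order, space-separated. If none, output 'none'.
Answer: 4 6

Derivation:
Step 0: SEND seq=1000 -> fresh
Step 1: SEND seq=200 -> fresh
Step 2: DROP seq=1010 -> fresh
Step 3: SEND seq=1081 -> fresh
Step 4: SEND seq=1010 -> retransmit
Step 5: SEND seq=1113 -> fresh
Step 6: SEND seq=1010 -> retransmit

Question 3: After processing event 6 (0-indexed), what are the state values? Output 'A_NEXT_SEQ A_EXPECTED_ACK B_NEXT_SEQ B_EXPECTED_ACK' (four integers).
After event 0: A_seq=1010 A_ack=200 B_seq=200 B_ack=1010
After event 1: A_seq=1010 A_ack=393 B_seq=393 B_ack=1010
After event 2: A_seq=1081 A_ack=393 B_seq=393 B_ack=1010
After event 3: A_seq=1113 A_ack=393 B_seq=393 B_ack=1010
After event 4: A_seq=1113 A_ack=393 B_seq=393 B_ack=1113
After event 5: A_seq=1207 A_ack=393 B_seq=393 B_ack=1207
After event 6: A_seq=1207 A_ack=393 B_seq=393 B_ack=1207

1207 393 393 1207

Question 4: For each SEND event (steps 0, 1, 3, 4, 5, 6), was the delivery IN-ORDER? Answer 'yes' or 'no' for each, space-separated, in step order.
Step 0: SEND seq=1000 -> in-order
Step 1: SEND seq=200 -> in-order
Step 3: SEND seq=1081 -> out-of-order
Step 4: SEND seq=1010 -> in-order
Step 5: SEND seq=1113 -> in-order
Step 6: SEND seq=1010 -> out-of-order

Answer: yes yes no yes yes no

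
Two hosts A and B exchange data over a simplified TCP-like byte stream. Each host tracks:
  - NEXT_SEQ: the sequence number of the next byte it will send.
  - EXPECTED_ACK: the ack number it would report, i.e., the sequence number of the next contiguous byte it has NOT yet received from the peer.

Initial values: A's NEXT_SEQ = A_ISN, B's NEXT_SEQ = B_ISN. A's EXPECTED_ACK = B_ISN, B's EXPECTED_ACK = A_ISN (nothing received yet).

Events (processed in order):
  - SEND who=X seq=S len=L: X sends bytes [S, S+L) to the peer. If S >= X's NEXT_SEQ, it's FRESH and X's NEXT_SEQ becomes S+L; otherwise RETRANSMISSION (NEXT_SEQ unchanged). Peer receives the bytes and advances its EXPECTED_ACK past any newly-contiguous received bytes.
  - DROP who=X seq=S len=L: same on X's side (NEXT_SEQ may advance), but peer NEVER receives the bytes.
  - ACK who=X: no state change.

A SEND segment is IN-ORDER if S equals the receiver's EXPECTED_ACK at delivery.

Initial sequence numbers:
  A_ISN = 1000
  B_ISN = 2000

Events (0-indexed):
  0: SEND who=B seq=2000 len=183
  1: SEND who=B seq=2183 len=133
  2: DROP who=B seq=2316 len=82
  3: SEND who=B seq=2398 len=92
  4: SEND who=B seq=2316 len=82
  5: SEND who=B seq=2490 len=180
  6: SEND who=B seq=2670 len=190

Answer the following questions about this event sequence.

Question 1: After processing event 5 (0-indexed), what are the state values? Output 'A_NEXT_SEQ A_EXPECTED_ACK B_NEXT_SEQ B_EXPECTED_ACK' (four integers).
After event 0: A_seq=1000 A_ack=2183 B_seq=2183 B_ack=1000
After event 1: A_seq=1000 A_ack=2316 B_seq=2316 B_ack=1000
After event 2: A_seq=1000 A_ack=2316 B_seq=2398 B_ack=1000
After event 3: A_seq=1000 A_ack=2316 B_seq=2490 B_ack=1000
After event 4: A_seq=1000 A_ack=2490 B_seq=2490 B_ack=1000
After event 5: A_seq=1000 A_ack=2670 B_seq=2670 B_ack=1000

1000 2670 2670 1000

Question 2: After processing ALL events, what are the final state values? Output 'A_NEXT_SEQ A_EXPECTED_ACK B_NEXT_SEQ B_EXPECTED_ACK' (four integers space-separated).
After event 0: A_seq=1000 A_ack=2183 B_seq=2183 B_ack=1000
After event 1: A_seq=1000 A_ack=2316 B_seq=2316 B_ack=1000
After event 2: A_seq=1000 A_ack=2316 B_seq=2398 B_ack=1000
After event 3: A_seq=1000 A_ack=2316 B_seq=2490 B_ack=1000
After event 4: A_seq=1000 A_ack=2490 B_seq=2490 B_ack=1000
After event 5: A_seq=1000 A_ack=2670 B_seq=2670 B_ack=1000
After event 6: A_seq=1000 A_ack=2860 B_seq=2860 B_ack=1000

Answer: 1000 2860 2860 1000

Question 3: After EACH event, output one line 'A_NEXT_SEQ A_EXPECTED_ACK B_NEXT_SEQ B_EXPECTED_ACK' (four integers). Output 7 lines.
1000 2183 2183 1000
1000 2316 2316 1000
1000 2316 2398 1000
1000 2316 2490 1000
1000 2490 2490 1000
1000 2670 2670 1000
1000 2860 2860 1000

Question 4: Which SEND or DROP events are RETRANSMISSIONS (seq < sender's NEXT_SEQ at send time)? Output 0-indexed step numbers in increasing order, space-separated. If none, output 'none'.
Step 0: SEND seq=2000 -> fresh
Step 1: SEND seq=2183 -> fresh
Step 2: DROP seq=2316 -> fresh
Step 3: SEND seq=2398 -> fresh
Step 4: SEND seq=2316 -> retransmit
Step 5: SEND seq=2490 -> fresh
Step 6: SEND seq=2670 -> fresh

Answer: 4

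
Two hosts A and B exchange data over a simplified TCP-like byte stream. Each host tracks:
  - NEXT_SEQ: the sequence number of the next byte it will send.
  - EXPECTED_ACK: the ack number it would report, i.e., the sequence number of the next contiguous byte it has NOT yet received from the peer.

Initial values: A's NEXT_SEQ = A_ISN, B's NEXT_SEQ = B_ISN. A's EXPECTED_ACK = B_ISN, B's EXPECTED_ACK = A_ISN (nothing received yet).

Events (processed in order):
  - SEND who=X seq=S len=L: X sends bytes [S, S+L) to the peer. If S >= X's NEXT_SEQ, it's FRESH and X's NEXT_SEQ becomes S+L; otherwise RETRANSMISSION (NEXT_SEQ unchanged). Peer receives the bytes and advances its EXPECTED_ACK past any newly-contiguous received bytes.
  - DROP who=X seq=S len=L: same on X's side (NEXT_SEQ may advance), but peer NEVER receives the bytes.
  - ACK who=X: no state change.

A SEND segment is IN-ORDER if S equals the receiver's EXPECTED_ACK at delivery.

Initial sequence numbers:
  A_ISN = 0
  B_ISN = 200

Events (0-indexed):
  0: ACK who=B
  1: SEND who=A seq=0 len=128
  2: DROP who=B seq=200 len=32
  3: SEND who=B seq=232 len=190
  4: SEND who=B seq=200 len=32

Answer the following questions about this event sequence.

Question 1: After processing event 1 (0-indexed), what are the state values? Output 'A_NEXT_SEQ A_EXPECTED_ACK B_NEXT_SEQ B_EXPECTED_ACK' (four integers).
After event 0: A_seq=0 A_ack=200 B_seq=200 B_ack=0
After event 1: A_seq=128 A_ack=200 B_seq=200 B_ack=128

128 200 200 128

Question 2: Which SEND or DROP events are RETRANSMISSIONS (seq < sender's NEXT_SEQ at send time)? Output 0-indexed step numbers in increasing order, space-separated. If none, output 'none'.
Answer: 4

Derivation:
Step 1: SEND seq=0 -> fresh
Step 2: DROP seq=200 -> fresh
Step 3: SEND seq=232 -> fresh
Step 4: SEND seq=200 -> retransmit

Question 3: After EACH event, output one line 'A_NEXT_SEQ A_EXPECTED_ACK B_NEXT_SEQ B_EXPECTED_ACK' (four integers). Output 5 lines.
0 200 200 0
128 200 200 128
128 200 232 128
128 200 422 128
128 422 422 128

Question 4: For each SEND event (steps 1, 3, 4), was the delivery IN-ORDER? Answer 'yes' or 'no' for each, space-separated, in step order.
Step 1: SEND seq=0 -> in-order
Step 3: SEND seq=232 -> out-of-order
Step 4: SEND seq=200 -> in-order

Answer: yes no yes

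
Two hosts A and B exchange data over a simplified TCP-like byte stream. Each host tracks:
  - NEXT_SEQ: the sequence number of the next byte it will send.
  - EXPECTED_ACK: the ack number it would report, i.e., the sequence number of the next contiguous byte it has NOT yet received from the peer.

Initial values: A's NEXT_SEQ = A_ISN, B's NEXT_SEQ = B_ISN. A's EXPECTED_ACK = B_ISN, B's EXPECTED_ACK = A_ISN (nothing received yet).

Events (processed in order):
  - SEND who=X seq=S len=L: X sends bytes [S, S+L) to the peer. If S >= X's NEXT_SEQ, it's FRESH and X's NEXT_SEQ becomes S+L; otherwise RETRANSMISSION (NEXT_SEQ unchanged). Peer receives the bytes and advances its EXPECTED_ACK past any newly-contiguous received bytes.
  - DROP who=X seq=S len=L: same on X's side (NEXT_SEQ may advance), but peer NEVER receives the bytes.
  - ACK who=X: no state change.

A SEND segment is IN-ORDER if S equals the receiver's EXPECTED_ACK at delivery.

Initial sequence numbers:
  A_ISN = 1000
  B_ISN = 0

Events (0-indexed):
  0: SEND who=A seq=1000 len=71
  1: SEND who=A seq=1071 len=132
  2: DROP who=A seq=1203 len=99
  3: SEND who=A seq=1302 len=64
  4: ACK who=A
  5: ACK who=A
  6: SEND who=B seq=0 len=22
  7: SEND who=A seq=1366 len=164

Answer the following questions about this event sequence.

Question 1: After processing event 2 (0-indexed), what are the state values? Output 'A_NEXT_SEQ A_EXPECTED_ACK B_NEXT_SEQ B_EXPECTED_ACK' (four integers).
After event 0: A_seq=1071 A_ack=0 B_seq=0 B_ack=1071
After event 1: A_seq=1203 A_ack=0 B_seq=0 B_ack=1203
After event 2: A_seq=1302 A_ack=0 B_seq=0 B_ack=1203

1302 0 0 1203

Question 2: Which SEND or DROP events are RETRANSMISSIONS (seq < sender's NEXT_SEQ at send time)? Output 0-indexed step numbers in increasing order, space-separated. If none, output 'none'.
Step 0: SEND seq=1000 -> fresh
Step 1: SEND seq=1071 -> fresh
Step 2: DROP seq=1203 -> fresh
Step 3: SEND seq=1302 -> fresh
Step 6: SEND seq=0 -> fresh
Step 7: SEND seq=1366 -> fresh

Answer: none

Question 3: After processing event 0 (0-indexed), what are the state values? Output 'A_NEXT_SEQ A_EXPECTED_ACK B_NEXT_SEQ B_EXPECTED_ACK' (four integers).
After event 0: A_seq=1071 A_ack=0 B_seq=0 B_ack=1071

1071 0 0 1071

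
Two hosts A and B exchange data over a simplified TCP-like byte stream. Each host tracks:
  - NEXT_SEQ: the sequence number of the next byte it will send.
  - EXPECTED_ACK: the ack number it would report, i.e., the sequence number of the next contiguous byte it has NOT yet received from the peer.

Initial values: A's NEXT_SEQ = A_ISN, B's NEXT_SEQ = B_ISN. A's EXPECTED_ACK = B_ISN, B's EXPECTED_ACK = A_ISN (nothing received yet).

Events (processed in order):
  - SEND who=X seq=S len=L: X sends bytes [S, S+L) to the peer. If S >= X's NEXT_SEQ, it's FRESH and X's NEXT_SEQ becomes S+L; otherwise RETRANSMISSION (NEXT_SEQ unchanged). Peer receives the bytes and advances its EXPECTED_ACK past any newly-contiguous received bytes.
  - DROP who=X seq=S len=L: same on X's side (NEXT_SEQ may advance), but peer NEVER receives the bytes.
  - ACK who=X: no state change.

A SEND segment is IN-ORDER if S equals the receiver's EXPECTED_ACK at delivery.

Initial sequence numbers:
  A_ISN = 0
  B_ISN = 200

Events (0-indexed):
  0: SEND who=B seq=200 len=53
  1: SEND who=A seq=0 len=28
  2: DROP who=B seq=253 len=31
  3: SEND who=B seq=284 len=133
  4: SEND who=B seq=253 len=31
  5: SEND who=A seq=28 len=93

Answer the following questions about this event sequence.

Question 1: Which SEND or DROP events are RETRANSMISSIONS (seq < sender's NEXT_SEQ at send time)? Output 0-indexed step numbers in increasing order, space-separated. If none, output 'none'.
Step 0: SEND seq=200 -> fresh
Step 1: SEND seq=0 -> fresh
Step 2: DROP seq=253 -> fresh
Step 3: SEND seq=284 -> fresh
Step 4: SEND seq=253 -> retransmit
Step 5: SEND seq=28 -> fresh

Answer: 4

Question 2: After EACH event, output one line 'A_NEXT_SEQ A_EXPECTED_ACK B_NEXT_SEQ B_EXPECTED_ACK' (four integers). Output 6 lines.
0 253 253 0
28 253 253 28
28 253 284 28
28 253 417 28
28 417 417 28
121 417 417 121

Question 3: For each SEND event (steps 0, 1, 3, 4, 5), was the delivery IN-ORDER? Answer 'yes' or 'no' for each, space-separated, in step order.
Step 0: SEND seq=200 -> in-order
Step 1: SEND seq=0 -> in-order
Step 3: SEND seq=284 -> out-of-order
Step 4: SEND seq=253 -> in-order
Step 5: SEND seq=28 -> in-order

Answer: yes yes no yes yes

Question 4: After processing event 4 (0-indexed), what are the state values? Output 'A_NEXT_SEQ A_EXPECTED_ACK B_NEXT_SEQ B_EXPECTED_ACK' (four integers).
After event 0: A_seq=0 A_ack=253 B_seq=253 B_ack=0
After event 1: A_seq=28 A_ack=253 B_seq=253 B_ack=28
After event 2: A_seq=28 A_ack=253 B_seq=284 B_ack=28
After event 3: A_seq=28 A_ack=253 B_seq=417 B_ack=28
After event 4: A_seq=28 A_ack=417 B_seq=417 B_ack=28

28 417 417 28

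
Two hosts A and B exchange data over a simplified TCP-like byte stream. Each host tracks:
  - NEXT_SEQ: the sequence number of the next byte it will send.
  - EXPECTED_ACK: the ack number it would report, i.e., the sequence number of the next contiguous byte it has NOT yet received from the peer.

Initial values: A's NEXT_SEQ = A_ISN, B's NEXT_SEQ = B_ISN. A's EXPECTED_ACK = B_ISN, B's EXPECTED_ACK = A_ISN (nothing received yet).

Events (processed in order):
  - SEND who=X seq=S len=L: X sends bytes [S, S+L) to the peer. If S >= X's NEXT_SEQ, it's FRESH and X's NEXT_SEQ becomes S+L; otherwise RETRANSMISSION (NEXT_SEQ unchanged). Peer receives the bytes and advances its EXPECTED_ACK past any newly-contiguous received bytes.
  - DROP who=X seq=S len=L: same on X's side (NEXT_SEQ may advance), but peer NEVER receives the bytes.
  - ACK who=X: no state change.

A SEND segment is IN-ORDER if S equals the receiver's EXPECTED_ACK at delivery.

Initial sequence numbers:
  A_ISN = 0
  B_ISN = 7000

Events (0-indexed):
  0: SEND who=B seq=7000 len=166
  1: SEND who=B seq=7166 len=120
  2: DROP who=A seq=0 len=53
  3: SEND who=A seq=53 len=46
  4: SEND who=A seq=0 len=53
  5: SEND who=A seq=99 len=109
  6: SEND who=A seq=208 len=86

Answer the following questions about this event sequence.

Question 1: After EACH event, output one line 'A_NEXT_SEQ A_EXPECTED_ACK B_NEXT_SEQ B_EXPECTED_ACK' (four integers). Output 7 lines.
0 7166 7166 0
0 7286 7286 0
53 7286 7286 0
99 7286 7286 0
99 7286 7286 99
208 7286 7286 208
294 7286 7286 294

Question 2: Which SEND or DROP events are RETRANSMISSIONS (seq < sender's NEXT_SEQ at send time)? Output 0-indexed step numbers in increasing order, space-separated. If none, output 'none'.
Answer: 4

Derivation:
Step 0: SEND seq=7000 -> fresh
Step 1: SEND seq=7166 -> fresh
Step 2: DROP seq=0 -> fresh
Step 3: SEND seq=53 -> fresh
Step 4: SEND seq=0 -> retransmit
Step 5: SEND seq=99 -> fresh
Step 6: SEND seq=208 -> fresh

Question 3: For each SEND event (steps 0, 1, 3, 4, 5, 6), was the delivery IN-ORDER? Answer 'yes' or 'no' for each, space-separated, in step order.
Step 0: SEND seq=7000 -> in-order
Step 1: SEND seq=7166 -> in-order
Step 3: SEND seq=53 -> out-of-order
Step 4: SEND seq=0 -> in-order
Step 5: SEND seq=99 -> in-order
Step 6: SEND seq=208 -> in-order

Answer: yes yes no yes yes yes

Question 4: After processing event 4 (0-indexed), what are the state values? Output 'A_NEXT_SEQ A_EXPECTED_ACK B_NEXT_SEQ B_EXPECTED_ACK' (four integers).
After event 0: A_seq=0 A_ack=7166 B_seq=7166 B_ack=0
After event 1: A_seq=0 A_ack=7286 B_seq=7286 B_ack=0
After event 2: A_seq=53 A_ack=7286 B_seq=7286 B_ack=0
After event 3: A_seq=99 A_ack=7286 B_seq=7286 B_ack=0
After event 4: A_seq=99 A_ack=7286 B_seq=7286 B_ack=99

99 7286 7286 99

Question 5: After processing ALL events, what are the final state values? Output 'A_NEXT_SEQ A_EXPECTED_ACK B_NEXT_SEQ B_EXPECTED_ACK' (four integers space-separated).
After event 0: A_seq=0 A_ack=7166 B_seq=7166 B_ack=0
After event 1: A_seq=0 A_ack=7286 B_seq=7286 B_ack=0
After event 2: A_seq=53 A_ack=7286 B_seq=7286 B_ack=0
After event 3: A_seq=99 A_ack=7286 B_seq=7286 B_ack=0
After event 4: A_seq=99 A_ack=7286 B_seq=7286 B_ack=99
After event 5: A_seq=208 A_ack=7286 B_seq=7286 B_ack=208
After event 6: A_seq=294 A_ack=7286 B_seq=7286 B_ack=294

Answer: 294 7286 7286 294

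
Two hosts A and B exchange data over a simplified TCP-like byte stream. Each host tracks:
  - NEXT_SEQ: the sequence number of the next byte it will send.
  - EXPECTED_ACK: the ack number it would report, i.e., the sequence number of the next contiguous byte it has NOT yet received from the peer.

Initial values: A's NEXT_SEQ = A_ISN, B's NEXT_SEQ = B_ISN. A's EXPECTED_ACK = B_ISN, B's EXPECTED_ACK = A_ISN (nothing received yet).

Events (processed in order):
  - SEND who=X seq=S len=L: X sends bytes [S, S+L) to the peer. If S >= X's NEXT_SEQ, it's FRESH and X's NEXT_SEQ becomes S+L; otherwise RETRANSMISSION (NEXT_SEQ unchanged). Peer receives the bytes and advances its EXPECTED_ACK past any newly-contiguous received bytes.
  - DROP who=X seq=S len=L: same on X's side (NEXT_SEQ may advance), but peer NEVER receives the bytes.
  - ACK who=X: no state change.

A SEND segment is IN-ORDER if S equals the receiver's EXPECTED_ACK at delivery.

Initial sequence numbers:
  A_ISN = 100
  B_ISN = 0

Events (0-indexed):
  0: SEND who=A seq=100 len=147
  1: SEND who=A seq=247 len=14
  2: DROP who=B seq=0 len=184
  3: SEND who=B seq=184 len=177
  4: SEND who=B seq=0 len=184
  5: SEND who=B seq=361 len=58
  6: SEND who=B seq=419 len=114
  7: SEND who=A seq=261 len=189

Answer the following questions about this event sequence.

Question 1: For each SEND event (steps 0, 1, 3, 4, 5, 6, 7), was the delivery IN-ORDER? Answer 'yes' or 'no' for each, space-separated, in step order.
Step 0: SEND seq=100 -> in-order
Step 1: SEND seq=247 -> in-order
Step 3: SEND seq=184 -> out-of-order
Step 4: SEND seq=0 -> in-order
Step 5: SEND seq=361 -> in-order
Step 6: SEND seq=419 -> in-order
Step 7: SEND seq=261 -> in-order

Answer: yes yes no yes yes yes yes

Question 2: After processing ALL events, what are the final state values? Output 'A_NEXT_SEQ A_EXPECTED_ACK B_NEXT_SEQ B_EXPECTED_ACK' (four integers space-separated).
After event 0: A_seq=247 A_ack=0 B_seq=0 B_ack=247
After event 1: A_seq=261 A_ack=0 B_seq=0 B_ack=261
After event 2: A_seq=261 A_ack=0 B_seq=184 B_ack=261
After event 3: A_seq=261 A_ack=0 B_seq=361 B_ack=261
After event 4: A_seq=261 A_ack=361 B_seq=361 B_ack=261
After event 5: A_seq=261 A_ack=419 B_seq=419 B_ack=261
After event 6: A_seq=261 A_ack=533 B_seq=533 B_ack=261
After event 7: A_seq=450 A_ack=533 B_seq=533 B_ack=450

Answer: 450 533 533 450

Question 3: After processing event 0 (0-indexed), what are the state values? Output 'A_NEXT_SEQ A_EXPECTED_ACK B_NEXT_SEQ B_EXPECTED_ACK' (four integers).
After event 0: A_seq=247 A_ack=0 B_seq=0 B_ack=247

247 0 0 247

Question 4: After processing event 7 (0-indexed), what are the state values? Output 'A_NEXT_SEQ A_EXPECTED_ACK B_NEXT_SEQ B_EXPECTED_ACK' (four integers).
After event 0: A_seq=247 A_ack=0 B_seq=0 B_ack=247
After event 1: A_seq=261 A_ack=0 B_seq=0 B_ack=261
After event 2: A_seq=261 A_ack=0 B_seq=184 B_ack=261
After event 3: A_seq=261 A_ack=0 B_seq=361 B_ack=261
After event 4: A_seq=261 A_ack=361 B_seq=361 B_ack=261
After event 5: A_seq=261 A_ack=419 B_seq=419 B_ack=261
After event 6: A_seq=261 A_ack=533 B_seq=533 B_ack=261
After event 7: A_seq=450 A_ack=533 B_seq=533 B_ack=450

450 533 533 450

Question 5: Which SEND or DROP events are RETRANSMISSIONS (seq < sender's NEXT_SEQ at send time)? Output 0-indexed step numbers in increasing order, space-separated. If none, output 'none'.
Step 0: SEND seq=100 -> fresh
Step 1: SEND seq=247 -> fresh
Step 2: DROP seq=0 -> fresh
Step 3: SEND seq=184 -> fresh
Step 4: SEND seq=0 -> retransmit
Step 5: SEND seq=361 -> fresh
Step 6: SEND seq=419 -> fresh
Step 7: SEND seq=261 -> fresh

Answer: 4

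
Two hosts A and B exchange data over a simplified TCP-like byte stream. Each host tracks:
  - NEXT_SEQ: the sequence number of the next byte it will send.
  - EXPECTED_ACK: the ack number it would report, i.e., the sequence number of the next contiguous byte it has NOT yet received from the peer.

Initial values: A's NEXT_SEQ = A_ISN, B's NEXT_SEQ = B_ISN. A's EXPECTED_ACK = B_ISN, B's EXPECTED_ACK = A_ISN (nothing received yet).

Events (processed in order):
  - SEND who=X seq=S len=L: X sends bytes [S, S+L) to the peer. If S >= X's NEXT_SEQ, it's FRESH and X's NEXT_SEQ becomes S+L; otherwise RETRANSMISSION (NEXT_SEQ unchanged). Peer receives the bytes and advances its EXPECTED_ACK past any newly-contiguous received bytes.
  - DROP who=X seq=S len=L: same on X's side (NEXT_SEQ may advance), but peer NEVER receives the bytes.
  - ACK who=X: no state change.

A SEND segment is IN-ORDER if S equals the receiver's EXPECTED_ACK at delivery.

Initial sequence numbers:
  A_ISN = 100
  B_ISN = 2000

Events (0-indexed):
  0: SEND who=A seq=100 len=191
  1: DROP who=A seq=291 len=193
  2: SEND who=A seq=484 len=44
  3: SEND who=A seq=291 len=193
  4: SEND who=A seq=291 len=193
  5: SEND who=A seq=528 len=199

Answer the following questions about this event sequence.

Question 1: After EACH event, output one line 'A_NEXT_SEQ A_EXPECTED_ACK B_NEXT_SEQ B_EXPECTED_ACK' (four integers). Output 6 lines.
291 2000 2000 291
484 2000 2000 291
528 2000 2000 291
528 2000 2000 528
528 2000 2000 528
727 2000 2000 727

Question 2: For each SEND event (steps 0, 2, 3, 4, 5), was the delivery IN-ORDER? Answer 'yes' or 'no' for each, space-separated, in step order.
Step 0: SEND seq=100 -> in-order
Step 2: SEND seq=484 -> out-of-order
Step 3: SEND seq=291 -> in-order
Step 4: SEND seq=291 -> out-of-order
Step 5: SEND seq=528 -> in-order

Answer: yes no yes no yes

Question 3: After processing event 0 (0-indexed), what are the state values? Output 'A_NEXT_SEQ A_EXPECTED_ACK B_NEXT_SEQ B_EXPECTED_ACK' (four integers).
After event 0: A_seq=291 A_ack=2000 B_seq=2000 B_ack=291

291 2000 2000 291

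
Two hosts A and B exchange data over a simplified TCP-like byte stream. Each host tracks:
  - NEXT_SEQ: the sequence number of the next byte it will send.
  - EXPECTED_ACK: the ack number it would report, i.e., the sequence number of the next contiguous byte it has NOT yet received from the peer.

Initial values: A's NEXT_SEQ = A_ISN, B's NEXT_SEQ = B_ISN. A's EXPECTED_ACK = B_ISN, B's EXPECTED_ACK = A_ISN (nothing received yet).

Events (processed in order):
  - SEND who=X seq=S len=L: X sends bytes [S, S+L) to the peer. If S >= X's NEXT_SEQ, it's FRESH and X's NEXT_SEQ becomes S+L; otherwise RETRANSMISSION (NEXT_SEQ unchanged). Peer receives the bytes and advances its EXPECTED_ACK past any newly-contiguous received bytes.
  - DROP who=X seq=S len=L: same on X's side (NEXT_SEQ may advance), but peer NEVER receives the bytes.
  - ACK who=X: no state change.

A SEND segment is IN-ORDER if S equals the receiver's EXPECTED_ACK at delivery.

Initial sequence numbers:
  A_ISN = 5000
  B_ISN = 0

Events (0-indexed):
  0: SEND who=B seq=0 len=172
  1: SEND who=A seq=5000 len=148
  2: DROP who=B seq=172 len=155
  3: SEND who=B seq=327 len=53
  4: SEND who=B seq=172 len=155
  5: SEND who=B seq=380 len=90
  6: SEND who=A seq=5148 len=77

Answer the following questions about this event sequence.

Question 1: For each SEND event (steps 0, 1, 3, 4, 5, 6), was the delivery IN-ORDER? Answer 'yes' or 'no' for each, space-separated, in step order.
Step 0: SEND seq=0 -> in-order
Step 1: SEND seq=5000 -> in-order
Step 3: SEND seq=327 -> out-of-order
Step 4: SEND seq=172 -> in-order
Step 5: SEND seq=380 -> in-order
Step 6: SEND seq=5148 -> in-order

Answer: yes yes no yes yes yes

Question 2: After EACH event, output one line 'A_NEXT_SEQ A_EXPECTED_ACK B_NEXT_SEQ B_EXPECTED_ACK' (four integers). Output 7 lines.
5000 172 172 5000
5148 172 172 5148
5148 172 327 5148
5148 172 380 5148
5148 380 380 5148
5148 470 470 5148
5225 470 470 5225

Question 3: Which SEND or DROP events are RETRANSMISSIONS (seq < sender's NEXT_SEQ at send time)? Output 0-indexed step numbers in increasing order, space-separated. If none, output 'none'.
Answer: 4

Derivation:
Step 0: SEND seq=0 -> fresh
Step 1: SEND seq=5000 -> fresh
Step 2: DROP seq=172 -> fresh
Step 3: SEND seq=327 -> fresh
Step 4: SEND seq=172 -> retransmit
Step 5: SEND seq=380 -> fresh
Step 6: SEND seq=5148 -> fresh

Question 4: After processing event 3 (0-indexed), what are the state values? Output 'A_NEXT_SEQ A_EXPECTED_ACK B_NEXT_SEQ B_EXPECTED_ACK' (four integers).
After event 0: A_seq=5000 A_ack=172 B_seq=172 B_ack=5000
After event 1: A_seq=5148 A_ack=172 B_seq=172 B_ack=5148
After event 2: A_seq=5148 A_ack=172 B_seq=327 B_ack=5148
After event 3: A_seq=5148 A_ack=172 B_seq=380 B_ack=5148

5148 172 380 5148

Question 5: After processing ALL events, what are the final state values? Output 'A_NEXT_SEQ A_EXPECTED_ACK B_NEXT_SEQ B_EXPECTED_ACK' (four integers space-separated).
Answer: 5225 470 470 5225

Derivation:
After event 0: A_seq=5000 A_ack=172 B_seq=172 B_ack=5000
After event 1: A_seq=5148 A_ack=172 B_seq=172 B_ack=5148
After event 2: A_seq=5148 A_ack=172 B_seq=327 B_ack=5148
After event 3: A_seq=5148 A_ack=172 B_seq=380 B_ack=5148
After event 4: A_seq=5148 A_ack=380 B_seq=380 B_ack=5148
After event 5: A_seq=5148 A_ack=470 B_seq=470 B_ack=5148
After event 6: A_seq=5225 A_ack=470 B_seq=470 B_ack=5225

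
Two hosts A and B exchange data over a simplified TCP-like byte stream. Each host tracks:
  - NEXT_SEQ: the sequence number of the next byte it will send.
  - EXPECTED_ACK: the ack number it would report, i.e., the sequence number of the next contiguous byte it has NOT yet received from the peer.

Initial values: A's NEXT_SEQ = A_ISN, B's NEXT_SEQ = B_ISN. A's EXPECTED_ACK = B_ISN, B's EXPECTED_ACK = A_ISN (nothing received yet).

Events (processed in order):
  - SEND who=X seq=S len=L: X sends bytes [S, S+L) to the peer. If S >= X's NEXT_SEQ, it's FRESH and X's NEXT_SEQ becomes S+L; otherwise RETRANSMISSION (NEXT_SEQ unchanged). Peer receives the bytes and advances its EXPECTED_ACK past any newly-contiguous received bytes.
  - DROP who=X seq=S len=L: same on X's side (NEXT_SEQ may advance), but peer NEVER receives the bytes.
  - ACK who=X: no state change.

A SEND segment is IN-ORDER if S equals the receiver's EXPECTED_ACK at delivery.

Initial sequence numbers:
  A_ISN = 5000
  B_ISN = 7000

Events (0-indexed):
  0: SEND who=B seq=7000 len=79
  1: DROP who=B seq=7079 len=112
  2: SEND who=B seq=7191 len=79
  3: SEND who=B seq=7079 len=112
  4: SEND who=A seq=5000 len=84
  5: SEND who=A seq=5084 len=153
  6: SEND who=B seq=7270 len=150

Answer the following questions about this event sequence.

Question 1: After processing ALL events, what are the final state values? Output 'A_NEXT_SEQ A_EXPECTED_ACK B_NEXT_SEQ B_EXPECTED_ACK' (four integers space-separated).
After event 0: A_seq=5000 A_ack=7079 B_seq=7079 B_ack=5000
After event 1: A_seq=5000 A_ack=7079 B_seq=7191 B_ack=5000
After event 2: A_seq=5000 A_ack=7079 B_seq=7270 B_ack=5000
After event 3: A_seq=5000 A_ack=7270 B_seq=7270 B_ack=5000
After event 4: A_seq=5084 A_ack=7270 B_seq=7270 B_ack=5084
After event 5: A_seq=5237 A_ack=7270 B_seq=7270 B_ack=5237
After event 6: A_seq=5237 A_ack=7420 B_seq=7420 B_ack=5237

Answer: 5237 7420 7420 5237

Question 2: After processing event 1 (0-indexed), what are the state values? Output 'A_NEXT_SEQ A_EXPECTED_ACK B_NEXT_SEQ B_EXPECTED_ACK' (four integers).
After event 0: A_seq=5000 A_ack=7079 B_seq=7079 B_ack=5000
After event 1: A_seq=5000 A_ack=7079 B_seq=7191 B_ack=5000

5000 7079 7191 5000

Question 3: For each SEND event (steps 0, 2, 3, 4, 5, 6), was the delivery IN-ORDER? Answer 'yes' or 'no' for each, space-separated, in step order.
Answer: yes no yes yes yes yes

Derivation:
Step 0: SEND seq=7000 -> in-order
Step 2: SEND seq=7191 -> out-of-order
Step 3: SEND seq=7079 -> in-order
Step 4: SEND seq=5000 -> in-order
Step 5: SEND seq=5084 -> in-order
Step 6: SEND seq=7270 -> in-order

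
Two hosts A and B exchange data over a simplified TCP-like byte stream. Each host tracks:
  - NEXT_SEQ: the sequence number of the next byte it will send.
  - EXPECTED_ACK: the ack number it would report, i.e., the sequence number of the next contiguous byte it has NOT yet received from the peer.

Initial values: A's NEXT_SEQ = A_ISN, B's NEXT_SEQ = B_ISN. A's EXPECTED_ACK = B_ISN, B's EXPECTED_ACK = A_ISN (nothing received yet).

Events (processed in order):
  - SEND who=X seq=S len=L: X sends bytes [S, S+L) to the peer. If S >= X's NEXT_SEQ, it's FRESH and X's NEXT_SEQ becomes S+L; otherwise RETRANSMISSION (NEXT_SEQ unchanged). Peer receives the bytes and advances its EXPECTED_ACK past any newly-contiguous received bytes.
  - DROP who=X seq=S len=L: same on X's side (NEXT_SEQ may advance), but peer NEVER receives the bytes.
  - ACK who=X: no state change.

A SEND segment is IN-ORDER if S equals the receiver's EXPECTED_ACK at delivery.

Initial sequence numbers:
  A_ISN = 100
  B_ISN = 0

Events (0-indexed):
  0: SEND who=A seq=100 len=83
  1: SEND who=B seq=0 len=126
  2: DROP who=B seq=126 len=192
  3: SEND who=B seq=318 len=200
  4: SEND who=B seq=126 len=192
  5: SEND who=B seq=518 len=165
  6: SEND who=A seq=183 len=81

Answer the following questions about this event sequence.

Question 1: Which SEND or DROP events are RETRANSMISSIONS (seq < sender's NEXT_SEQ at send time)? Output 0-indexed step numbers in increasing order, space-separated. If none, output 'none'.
Answer: 4

Derivation:
Step 0: SEND seq=100 -> fresh
Step 1: SEND seq=0 -> fresh
Step 2: DROP seq=126 -> fresh
Step 3: SEND seq=318 -> fresh
Step 4: SEND seq=126 -> retransmit
Step 5: SEND seq=518 -> fresh
Step 6: SEND seq=183 -> fresh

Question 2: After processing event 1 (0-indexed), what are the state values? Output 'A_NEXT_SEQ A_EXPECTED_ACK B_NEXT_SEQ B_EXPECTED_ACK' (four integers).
After event 0: A_seq=183 A_ack=0 B_seq=0 B_ack=183
After event 1: A_seq=183 A_ack=126 B_seq=126 B_ack=183

183 126 126 183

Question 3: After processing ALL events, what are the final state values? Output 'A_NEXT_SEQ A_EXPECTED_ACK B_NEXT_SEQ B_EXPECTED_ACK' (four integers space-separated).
After event 0: A_seq=183 A_ack=0 B_seq=0 B_ack=183
After event 1: A_seq=183 A_ack=126 B_seq=126 B_ack=183
After event 2: A_seq=183 A_ack=126 B_seq=318 B_ack=183
After event 3: A_seq=183 A_ack=126 B_seq=518 B_ack=183
After event 4: A_seq=183 A_ack=518 B_seq=518 B_ack=183
After event 5: A_seq=183 A_ack=683 B_seq=683 B_ack=183
After event 6: A_seq=264 A_ack=683 B_seq=683 B_ack=264

Answer: 264 683 683 264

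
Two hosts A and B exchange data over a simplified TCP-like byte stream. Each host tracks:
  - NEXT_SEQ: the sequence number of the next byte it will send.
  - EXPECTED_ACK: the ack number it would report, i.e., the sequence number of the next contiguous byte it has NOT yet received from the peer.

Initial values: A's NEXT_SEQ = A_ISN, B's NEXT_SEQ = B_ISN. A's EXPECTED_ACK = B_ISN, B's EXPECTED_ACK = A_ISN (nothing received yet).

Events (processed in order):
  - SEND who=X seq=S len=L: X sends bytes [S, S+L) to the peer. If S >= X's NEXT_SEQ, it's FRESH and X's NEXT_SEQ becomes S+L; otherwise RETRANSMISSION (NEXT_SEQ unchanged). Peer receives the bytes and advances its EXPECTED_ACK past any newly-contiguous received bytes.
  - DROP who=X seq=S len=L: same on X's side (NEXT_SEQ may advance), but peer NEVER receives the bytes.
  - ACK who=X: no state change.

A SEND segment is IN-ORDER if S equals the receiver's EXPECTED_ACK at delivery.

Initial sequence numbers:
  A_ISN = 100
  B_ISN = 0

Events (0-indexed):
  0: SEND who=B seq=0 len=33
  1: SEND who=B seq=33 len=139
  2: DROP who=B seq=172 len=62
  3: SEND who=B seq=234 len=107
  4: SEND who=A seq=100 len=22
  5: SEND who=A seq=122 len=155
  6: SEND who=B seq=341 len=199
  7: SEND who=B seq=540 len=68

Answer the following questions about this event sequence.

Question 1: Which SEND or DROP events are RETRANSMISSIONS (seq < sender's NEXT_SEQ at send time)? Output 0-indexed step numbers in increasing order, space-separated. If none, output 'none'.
Step 0: SEND seq=0 -> fresh
Step 1: SEND seq=33 -> fresh
Step 2: DROP seq=172 -> fresh
Step 3: SEND seq=234 -> fresh
Step 4: SEND seq=100 -> fresh
Step 5: SEND seq=122 -> fresh
Step 6: SEND seq=341 -> fresh
Step 7: SEND seq=540 -> fresh

Answer: none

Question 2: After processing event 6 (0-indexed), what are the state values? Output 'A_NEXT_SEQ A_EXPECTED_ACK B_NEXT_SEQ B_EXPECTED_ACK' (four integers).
After event 0: A_seq=100 A_ack=33 B_seq=33 B_ack=100
After event 1: A_seq=100 A_ack=172 B_seq=172 B_ack=100
After event 2: A_seq=100 A_ack=172 B_seq=234 B_ack=100
After event 3: A_seq=100 A_ack=172 B_seq=341 B_ack=100
After event 4: A_seq=122 A_ack=172 B_seq=341 B_ack=122
After event 5: A_seq=277 A_ack=172 B_seq=341 B_ack=277
After event 6: A_seq=277 A_ack=172 B_seq=540 B_ack=277

277 172 540 277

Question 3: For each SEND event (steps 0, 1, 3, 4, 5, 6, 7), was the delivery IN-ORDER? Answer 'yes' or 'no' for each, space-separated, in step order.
Answer: yes yes no yes yes no no

Derivation:
Step 0: SEND seq=0 -> in-order
Step 1: SEND seq=33 -> in-order
Step 3: SEND seq=234 -> out-of-order
Step 4: SEND seq=100 -> in-order
Step 5: SEND seq=122 -> in-order
Step 6: SEND seq=341 -> out-of-order
Step 7: SEND seq=540 -> out-of-order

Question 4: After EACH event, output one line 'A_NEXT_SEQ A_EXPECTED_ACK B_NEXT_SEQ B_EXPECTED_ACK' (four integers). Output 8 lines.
100 33 33 100
100 172 172 100
100 172 234 100
100 172 341 100
122 172 341 122
277 172 341 277
277 172 540 277
277 172 608 277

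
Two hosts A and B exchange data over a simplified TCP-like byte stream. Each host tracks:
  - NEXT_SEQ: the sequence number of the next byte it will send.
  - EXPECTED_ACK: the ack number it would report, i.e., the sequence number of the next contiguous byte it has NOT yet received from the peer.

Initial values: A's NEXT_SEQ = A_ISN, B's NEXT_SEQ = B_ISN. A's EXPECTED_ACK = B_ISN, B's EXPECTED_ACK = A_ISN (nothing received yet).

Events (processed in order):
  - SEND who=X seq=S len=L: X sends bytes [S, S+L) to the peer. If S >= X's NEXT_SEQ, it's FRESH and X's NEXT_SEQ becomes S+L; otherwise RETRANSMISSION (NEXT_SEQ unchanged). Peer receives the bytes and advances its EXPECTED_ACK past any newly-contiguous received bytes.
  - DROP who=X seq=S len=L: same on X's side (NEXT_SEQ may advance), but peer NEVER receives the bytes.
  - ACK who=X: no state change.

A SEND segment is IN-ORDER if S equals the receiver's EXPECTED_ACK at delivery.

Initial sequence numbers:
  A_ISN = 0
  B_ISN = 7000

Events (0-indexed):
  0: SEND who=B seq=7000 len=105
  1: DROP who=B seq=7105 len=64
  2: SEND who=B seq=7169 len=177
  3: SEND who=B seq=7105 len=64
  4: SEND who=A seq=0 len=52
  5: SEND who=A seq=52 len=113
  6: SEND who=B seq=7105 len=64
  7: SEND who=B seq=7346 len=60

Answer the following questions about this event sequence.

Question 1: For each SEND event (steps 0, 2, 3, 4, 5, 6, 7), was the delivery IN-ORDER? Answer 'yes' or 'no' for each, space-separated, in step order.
Answer: yes no yes yes yes no yes

Derivation:
Step 0: SEND seq=7000 -> in-order
Step 2: SEND seq=7169 -> out-of-order
Step 3: SEND seq=7105 -> in-order
Step 4: SEND seq=0 -> in-order
Step 5: SEND seq=52 -> in-order
Step 6: SEND seq=7105 -> out-of-order
Step 7: SEND seq=7346 -> in-order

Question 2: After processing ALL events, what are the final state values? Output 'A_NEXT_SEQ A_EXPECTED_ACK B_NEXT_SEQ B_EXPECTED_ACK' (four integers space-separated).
After event 0: A_seq=0 A_ack=7105 B_seq=7105 B_ack=0
After event 1: A_seq=0 A_ack=7105 B_seq=7169 B_ack=0
After event 2: A_seq=0 A_ack=7105 B_seq=7346 B_ack=0
After event 3: A_seq=0 A_ack=7346 B_seq=7346 B_ack=0
After event 4: A_seq=52 A_ack=7346 B_seq=7346 B_ack=52
After event 5: A_seq=165 A_ack=7346 B_seq=7346 B_ack=165
After event 6: A_seq=165 A_ack=7346 B_seq=7346 B_ack=165
After event 7: A_seq=165 A_ack=7406 B_seq=7406 B_ack=165

Answer: 165 7406 7406 165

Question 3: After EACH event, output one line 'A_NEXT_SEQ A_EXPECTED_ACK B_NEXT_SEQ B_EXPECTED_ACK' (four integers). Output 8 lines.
0 7105 7105 0
0 7105 7169 0
0 7105 7346 0
0 7346 7346 0
52 7346 7346 52
165 7346 7346 165
165 7346 7346 165
165 7406 7406 165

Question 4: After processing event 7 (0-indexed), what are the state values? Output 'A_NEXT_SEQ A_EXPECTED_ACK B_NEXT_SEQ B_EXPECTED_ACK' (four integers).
After event 0: A_seq=0 A_ack=7105 B_seq=7105 B_ack=0
After event 1: A_seq=0 A_ack=7105 B_seq=7169 B_ack=0
After event 2: A_seq=0 A_ack=7105 B_seq=7346 B_ack=0
After event 3: A_seq=0 A_ack=7346 B_seq=7346 B_ack=0
After event 4: A_seq=52 A_ack=7346 B_seq=7346 B_ack=52
After event 5: A_seq=165 A_ack=7346 B_seq=7346 B_ack=165
After event 6: A_seq=165 A_ack=7346 B_seq=7346 B_ack=165
After event 7: A_seq=165 A_ack=7406 B_seq=7406 B_ack=165

165 7406 7406 165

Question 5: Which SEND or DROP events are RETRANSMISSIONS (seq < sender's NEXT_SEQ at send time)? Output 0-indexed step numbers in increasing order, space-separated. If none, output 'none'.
Answer: 3 6

Derivation:
Step 0: SEND seq=7000 -> fresh
Step 1: DROP seq=7105 -> fresh
Step 2: SEND seq=7169 -> fresh
Step 3: SEND seq=7105 -> retransmit
Step 4: SEND seq=0 -> fresh
Step 5: SEND seq=52 -> fresh
Step 6: SEND seq=7105 -> retransmit
Step 7: SEND seq=7346 -> fresh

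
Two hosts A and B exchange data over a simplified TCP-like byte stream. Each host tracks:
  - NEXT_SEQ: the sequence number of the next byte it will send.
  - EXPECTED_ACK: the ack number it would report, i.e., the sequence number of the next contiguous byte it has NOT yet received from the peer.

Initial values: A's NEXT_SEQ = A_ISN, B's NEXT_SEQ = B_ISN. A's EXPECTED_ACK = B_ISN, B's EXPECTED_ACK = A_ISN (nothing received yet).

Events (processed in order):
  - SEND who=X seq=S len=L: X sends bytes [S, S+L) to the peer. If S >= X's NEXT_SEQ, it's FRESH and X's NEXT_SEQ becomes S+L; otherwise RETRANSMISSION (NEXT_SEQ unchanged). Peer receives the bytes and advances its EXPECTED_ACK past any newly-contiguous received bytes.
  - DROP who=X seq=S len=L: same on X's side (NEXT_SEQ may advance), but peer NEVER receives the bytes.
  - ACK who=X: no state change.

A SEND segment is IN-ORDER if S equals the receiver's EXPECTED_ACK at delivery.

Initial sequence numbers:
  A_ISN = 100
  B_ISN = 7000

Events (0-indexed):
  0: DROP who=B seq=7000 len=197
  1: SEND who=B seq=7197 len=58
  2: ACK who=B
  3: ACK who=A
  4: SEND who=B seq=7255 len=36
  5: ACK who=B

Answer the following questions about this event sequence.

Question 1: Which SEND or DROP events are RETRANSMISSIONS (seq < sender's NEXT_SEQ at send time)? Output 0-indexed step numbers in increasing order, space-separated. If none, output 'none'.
Answer: none

Derivation:
Step 0: DROP seq=7000 -> fresh
Step 1: SEND seq=7197 -> fresh
Step 4: SEND seq=7255 -> fresh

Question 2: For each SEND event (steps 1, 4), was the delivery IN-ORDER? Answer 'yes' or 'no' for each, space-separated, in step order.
Step 1: SEND seq=7197 -> out-of-order
Step 4: SEND seq=7255 -> out-of-order

Answer: no no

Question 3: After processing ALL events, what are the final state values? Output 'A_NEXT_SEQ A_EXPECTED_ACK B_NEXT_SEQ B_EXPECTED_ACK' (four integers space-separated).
Answer: 100 7000 7291 100

Derivation:
After event 0: A_seq=100 A_ack=7000 B_seq=7197 B_ack=100
After event 1: A_seq=100 A_ack=7000 B_seq=7255 B_ack=100
After event 2: A_seq=100 A_ack=7000 B_seq=7255 B_ack=100
After event 3: A_seq=100 A_ack=7000 B_seq=7255 B_ack=100
After event 4: A_seq=100 A_ack=7000 B_seq=7291 B_ack=100
After event 5: A_seq=100 A_ack=7000 B_seq=7291 B_ack=100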